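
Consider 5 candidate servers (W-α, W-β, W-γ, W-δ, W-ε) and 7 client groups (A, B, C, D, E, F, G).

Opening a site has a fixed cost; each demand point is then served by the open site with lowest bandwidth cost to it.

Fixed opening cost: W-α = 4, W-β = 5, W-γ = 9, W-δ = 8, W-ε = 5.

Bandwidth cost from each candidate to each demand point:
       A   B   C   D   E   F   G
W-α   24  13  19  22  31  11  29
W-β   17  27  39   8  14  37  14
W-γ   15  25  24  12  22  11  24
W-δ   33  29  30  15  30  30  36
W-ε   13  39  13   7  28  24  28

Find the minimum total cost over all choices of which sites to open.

99

Open {W-α, W-β, W-ε}: assign each demand point to its cheapest open site.
  A→W-ε 13, B→W-α 13, C→W-ε 13, D→W-ε 7, E→W-β 14, F→W-α 11, G→W-β 14
  bandwidth cost 85, fixed 14 → total 99.
Compare {W-α, W-β}: bandwidth cost 96 + fixed 9 = 105.
Compare {W-α, W-β, W-δ, W-ε}: bandwidth cost 85 + fixed 22 = 107.
Compare {W-α, W-β, W-γ, W-ε}: bandwidth cost 85 + fixed 23 = 108.
All other subsets cost ≥ 105. Minimum total cost: 99.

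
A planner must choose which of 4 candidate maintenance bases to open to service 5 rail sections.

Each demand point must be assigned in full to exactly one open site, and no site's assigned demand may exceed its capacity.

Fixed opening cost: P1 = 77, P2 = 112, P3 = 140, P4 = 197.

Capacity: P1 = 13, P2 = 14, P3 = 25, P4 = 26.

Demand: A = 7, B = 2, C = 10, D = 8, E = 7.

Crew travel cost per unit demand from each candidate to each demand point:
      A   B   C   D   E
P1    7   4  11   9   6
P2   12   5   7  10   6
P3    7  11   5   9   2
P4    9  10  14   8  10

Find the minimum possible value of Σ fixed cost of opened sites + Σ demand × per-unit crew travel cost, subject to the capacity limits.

410

Open {P1, P3}; cheapest assignment that respects the capacities:
  P1 (cap 13, load 10): B, D — cost 2×4 + 8×9 = 80
  P3 (cap 25, load 24): A, C, E — cost 7×7 + 10×5 + 7×2 = 113
  Shipping 193, fixed 217 → total 410.
  Any other capacity-feasible assignment to {P1, P3} ships for at least 193.
Compare {P2, P3}: its best feasible assignment gives total 455.
Compare {P1, P2, P3}: its best feasible assignment gives total 522.
Every other set of open sites that can feasibly serve all demand totals ≥ 455 even under its best assignment. Minimum: 410.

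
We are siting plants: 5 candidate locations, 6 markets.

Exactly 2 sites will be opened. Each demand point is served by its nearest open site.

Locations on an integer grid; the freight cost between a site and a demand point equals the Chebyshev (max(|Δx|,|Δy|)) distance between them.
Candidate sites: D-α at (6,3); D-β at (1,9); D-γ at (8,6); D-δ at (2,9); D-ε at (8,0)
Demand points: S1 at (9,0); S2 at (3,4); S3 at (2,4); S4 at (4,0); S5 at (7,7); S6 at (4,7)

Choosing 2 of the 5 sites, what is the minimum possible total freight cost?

Open {D-α, D-γ}.
  S1→D-α 3, S2→D-α 3, S3→D-α 4, S4→D-α 3, S5→D-γ 1, S6→D-α 4  ⇒ total 18.
Compare {D-α, D-δ}: total 19.
Compare {D-α, D-ε}: total 19.
No size-2 selection does better; minimum is 18.

18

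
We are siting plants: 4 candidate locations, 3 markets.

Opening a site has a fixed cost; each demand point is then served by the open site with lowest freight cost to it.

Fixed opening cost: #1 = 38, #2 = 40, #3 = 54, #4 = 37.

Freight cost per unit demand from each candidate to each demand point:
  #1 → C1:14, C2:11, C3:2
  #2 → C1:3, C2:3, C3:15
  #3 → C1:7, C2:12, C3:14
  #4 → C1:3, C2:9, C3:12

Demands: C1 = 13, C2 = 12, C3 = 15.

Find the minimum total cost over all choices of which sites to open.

Open {#1, #2}: assign each demand point to its cheapest open site.
  C1→#2 13×3=39, C2→#2 12×3=36, C3→#1 15×2=30
  freight cost 105, fixed 78 → total 183.
Compare {#1, #2, #4}: freight cost 105 + fixed 115 = 220.
Compare {#1, #2, #3}: freight cost 105 + fixed 132 = 237.
Compare {#1, #4}: freight cost 177 + fixed 75 = 252.
All other subsets cost ≥ 220. Minimum total cost: 183.

183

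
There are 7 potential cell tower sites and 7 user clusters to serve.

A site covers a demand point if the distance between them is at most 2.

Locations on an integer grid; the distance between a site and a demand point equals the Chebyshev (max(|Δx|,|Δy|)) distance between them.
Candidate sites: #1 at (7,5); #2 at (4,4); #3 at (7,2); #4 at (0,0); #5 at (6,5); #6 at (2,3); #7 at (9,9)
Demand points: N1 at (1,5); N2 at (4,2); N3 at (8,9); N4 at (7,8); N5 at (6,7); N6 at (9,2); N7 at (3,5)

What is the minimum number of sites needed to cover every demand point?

4

Coverage sets (demand points within 2 of each site):
  #1: {N5}
  #2: {N2, N7}
  #3: {N6}
  #4: {}
  #5: {N5}
  #6: {N1, N2, N7}
  #7: {N3, N4}
No 3 sites suffice: every size-3 union leaves at least one demand point uncovered.
But {#1, #3, #6, #7} covers everything, so the minimum is 4.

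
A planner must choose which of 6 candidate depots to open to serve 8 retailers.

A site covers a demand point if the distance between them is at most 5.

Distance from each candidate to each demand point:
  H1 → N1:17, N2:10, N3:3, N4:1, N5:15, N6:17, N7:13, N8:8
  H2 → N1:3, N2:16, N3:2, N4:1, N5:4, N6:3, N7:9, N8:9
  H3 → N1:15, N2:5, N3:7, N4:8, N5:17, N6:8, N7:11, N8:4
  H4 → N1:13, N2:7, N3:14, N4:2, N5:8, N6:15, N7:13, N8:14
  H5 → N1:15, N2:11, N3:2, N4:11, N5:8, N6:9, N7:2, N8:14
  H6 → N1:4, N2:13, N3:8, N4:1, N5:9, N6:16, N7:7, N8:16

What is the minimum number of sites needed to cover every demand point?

3

Coverage sets (demand points within 5 of each site):
  H1: {N3, N4}
  H2: {N1, N3, N4, N5, N6}
  H3: {N2, N8}
  H4: {N4}
  H5: {N3, N7}
  H6: {N1, N4}
No 2 sites suffice: every size-2 union leaves at least one demand point uncovered.
But {H2, H3, H5} covers everything, so the minimum is 3.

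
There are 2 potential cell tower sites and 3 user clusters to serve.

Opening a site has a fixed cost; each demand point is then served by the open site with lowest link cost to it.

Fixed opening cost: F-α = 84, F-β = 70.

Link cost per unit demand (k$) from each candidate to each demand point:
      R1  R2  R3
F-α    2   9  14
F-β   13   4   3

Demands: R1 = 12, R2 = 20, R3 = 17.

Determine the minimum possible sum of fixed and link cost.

Open {F-α, F-β}: assign each demand point to its cheapest open site.
  R1→F-α 12×2=24, R2→F-β 20×4=80, R3→F-β 17×3=51
  link cost 155, fixed 154 → total 309.
Compare {F-β}: link cost 287 + fixed 70 = 357.
Compare {F-α}: link cost 442 + fixed 84 = 526.

309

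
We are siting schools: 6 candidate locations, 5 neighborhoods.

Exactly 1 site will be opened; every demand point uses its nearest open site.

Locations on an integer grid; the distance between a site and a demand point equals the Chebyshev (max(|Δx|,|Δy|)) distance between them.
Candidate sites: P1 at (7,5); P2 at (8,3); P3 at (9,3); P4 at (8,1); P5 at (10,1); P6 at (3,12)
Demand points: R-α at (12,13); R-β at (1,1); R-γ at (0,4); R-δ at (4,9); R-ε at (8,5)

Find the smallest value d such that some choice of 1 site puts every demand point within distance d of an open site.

8

Open {P1}.
  Farthest demand point is R-α at distance 8 (to P1); all others are ≤ 8.
With {P2} the worst case is 10.
With {P3} the worst case is 10.
No size-1 selection achieves below 8.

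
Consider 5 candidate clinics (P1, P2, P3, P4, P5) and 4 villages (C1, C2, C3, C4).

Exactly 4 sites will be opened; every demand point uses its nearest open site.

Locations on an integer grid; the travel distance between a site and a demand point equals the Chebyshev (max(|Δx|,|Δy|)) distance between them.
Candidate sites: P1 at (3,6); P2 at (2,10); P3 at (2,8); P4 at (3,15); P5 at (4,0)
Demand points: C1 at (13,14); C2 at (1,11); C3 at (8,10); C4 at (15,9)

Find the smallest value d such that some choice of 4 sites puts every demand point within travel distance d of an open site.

Open {P1, P2, P3, P5}.
  Farthest demand point is C4 at travel distance 11 (to P5); all others are ≤ 11.
With {P1, P2, P4, P5} the worst case is 11.
With {P1, P3, P4, P5} the worst case is 11.
No size-4 selection achieves below 11.

11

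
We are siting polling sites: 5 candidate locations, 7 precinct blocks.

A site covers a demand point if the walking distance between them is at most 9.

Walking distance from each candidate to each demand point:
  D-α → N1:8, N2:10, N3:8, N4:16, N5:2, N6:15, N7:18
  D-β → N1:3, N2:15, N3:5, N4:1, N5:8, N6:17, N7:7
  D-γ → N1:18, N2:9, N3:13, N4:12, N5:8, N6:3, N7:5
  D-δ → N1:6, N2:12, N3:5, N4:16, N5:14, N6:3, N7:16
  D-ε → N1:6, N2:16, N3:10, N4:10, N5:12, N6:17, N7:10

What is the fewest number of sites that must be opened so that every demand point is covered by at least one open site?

Coverage sets (demand points within 9 of each site):
  D-α: {N1, N3, N5}
  D-β: {N1, N3, N4, N5, N7}
  D-γ: {N2, N5, N6, N7}
  D-δ: {N1, N3, N6}
  D-ε: {N1}
No single site covers all 7 demand points.
But {D-β, D-γ} covers everything, so the minimum is 2.

2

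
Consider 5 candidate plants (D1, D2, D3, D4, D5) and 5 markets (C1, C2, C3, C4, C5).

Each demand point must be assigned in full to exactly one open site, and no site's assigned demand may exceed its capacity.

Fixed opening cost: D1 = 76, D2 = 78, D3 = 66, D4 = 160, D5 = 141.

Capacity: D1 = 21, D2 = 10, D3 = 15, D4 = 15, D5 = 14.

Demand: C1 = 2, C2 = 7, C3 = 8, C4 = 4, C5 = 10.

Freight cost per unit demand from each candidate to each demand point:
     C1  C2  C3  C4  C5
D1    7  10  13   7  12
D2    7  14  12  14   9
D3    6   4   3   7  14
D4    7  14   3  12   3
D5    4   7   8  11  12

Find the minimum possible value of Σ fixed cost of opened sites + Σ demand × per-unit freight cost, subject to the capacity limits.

Open {D1, D3}; cheapest assignment that respects the capacities:
  D1 (cap 21, load 16): C1, C4, C5 — cost 2×7 + 4×7 + 10×12 = 162
  D3 (cap 15, load 15): C2, C3 — cost 7×4 + 8×3 = 52
  Shipping 214, fixed 142 → total 356.
  Any other capacity-feasible assignment to {D1, D3} ships for at least 214.
Compare {D1, D2, D3}: its best feasible assignment gives total 404.
Compare {D1, D3, D4}: its best feasible assignment gives total 426.
Every other set of open sites that can feasibly serve all demand totals ≥ 404 even under its best assignment. Minimum: 356.

356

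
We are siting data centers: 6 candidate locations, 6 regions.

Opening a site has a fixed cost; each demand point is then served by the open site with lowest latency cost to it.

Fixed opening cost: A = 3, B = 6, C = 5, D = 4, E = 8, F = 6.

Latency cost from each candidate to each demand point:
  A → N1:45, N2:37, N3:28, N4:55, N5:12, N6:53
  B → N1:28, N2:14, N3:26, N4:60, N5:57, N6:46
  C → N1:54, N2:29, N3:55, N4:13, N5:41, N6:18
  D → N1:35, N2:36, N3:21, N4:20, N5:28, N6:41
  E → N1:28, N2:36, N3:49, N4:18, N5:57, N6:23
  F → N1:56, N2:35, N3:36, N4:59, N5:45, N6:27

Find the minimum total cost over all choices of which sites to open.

124

Open {A, B, C, D}: assign each demand point to its cheapest open site.
  N1→B 28, N2→B 14, N3→D 21, N4→C 13, N5→A 12, N6→C 18
  latency cost 106, fixed 18 → total 124.
Compare {A, B, C}: latency cost 111 + fixed 14 = 125.
Compare {A, B, C, D, F}: latency cost 106 + fixed 24 = 130.
Compare {A, B, C, F}: latency cost 111 + fixed 20 = 131.
All other subsets cost ≥ 125. Minimum total cost: 124.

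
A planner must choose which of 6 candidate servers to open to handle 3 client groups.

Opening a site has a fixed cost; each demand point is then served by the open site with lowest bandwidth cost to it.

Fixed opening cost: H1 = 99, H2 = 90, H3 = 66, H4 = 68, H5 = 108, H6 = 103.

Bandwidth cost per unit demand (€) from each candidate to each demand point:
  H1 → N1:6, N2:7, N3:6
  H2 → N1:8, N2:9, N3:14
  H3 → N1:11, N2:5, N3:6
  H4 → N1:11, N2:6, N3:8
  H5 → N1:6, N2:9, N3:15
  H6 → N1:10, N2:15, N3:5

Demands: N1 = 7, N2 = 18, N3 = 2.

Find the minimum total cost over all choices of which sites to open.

Open {H3}: assign each demand point to its cheapest open site.
  N1→H3 7×11=77, N2→H3 18×5=90, N3→H3 2×6=12
  bandwidth cost 179, fixed 66 → total 245.
Compare {H4}: bandwidth cost 201 + fixed 68 = 269.
Compare {H1}: bandwidth cost 180 + fixed 99 = 279.
Compare {H1, H3}: bandwidth cost 144 + fixed 165 = 309.
All other subsets cost ≥ 269. Minimum total cost: 245.

245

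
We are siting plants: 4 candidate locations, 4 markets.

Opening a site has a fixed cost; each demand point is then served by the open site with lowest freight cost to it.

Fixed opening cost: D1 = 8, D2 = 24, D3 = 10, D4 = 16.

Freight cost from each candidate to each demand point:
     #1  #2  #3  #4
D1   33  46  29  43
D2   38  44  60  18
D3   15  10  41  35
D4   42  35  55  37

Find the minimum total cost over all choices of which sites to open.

Open {D1, D3}: assign each demand point to its cheapest open site.
  #1→D3 15, #2→D3 10, #3→D1 29, #4→D3 35
  freight cost 89, fixed 18 → total 107.
Compare {D3}: freight cost 101 + fixed 10 = 111.
Compare {D1, D2, D3}: freight cost 72 + fixed 42 = 114.
Compare {D2, D3}: freight cost 84 + fixed 34 = 118.
All other subsets cost ≥ 111. Minimum total cost: 107.

107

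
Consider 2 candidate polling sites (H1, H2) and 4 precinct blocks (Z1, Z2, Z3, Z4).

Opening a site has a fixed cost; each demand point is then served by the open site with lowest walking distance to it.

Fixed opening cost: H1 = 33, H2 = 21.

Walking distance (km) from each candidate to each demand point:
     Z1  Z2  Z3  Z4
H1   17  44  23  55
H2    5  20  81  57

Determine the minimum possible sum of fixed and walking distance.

Open {H1, H2}: assign each demand point to its cheapest open site.
  Z1→H2 5, Z2→H2 20, Z3→H1 23, Z4→H1 55
  walking distance 103, fixed 54 → total 157.
Compare {H1}: walking distance 139 + fixed 33 = 172.
Compare {H2}: walking distance 163 + fixed 21 = 184.

157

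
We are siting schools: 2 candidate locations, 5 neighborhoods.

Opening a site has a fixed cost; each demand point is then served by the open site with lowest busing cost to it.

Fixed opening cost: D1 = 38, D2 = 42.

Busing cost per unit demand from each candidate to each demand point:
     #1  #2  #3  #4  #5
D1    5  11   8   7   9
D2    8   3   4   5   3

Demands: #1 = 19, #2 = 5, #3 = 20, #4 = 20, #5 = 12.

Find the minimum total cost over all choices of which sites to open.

Open {D1, D2}: assign each demand point to its cheapest open site.
  #1→D1 19×5=95, #2→D2 5×3=15, #3→D2 20×4=80, #4→D2 20×5=100, #5→D2 12×3=36
  busing cost 326, fixed 80 → total 406.
Compare {D2}: busing cost 383 + fixed 42 = 425.
Compare {D1}: busing cost 558 + fixed 38 = 596.

406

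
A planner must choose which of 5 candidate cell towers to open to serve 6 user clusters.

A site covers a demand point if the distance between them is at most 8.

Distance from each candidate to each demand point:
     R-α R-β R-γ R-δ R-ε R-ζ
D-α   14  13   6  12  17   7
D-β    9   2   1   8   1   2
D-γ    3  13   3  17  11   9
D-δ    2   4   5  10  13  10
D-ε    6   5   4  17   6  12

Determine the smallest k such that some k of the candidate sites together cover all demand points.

2

Coverage sets (demand points within 8 of each site):
  D-α: {R-γ, R-ζ}
  D-β: {R-β, R-γ, R-δ, R-ε, R-ζ}
  D-γ: {R-α, R-γ}
  D-δ: {R-α, R-β, R-γ}
  D-ε: {R-α, R-β, R-γ, R-ε}
No single site covers all 6 demand points.
But {D-β, D-γ} covers everything, so the minimum is 2.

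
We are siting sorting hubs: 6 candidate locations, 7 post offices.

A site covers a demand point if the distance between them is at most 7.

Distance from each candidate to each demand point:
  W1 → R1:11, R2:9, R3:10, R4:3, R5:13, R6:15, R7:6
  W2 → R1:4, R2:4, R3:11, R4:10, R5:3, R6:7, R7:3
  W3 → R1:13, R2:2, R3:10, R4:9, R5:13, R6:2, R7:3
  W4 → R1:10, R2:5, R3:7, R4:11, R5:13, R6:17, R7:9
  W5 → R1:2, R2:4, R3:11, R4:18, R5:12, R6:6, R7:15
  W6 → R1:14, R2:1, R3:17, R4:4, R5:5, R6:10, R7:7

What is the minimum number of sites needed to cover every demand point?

Coverage sets (demand points within 7 of each site):
  W1: {R4, R7}
  W2: {R1, R2, R5, R6, R7}
  W3: {R2, R6, R7}
  W4: {R2, R3}
  W5: {R1, R2, R6}
  W6: {R2, R4, R5, R7}
No 2 sites suffice: every size-2 union leaves at least one demand point uncovered.
But {W1, W2, W4} covers everything, so the minimum is 3.

3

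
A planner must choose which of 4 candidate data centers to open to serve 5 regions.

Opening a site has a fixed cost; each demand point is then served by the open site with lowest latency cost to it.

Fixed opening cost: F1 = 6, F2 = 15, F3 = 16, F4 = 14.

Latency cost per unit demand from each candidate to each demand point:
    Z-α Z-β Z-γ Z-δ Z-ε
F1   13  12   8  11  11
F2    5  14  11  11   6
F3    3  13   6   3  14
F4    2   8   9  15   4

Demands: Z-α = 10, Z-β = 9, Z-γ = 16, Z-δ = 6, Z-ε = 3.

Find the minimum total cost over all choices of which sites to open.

Open {F3, F4}: assign each demand point to its cheapest open site.
  Z-α→F4 10×2=20, Z-β→F4 9×8=72, Z-γ→F3 16×6=96, Z-δ→F3 6×3=18, Z-ε→F4 3×4=12
  latency cost 218, fixed 30 → total 248.
Compare {F1, F3, F4}: latency cost 218 + fixed 36 = 254.
Compare {F2, F3, F4}: latency cost 218 + fixed 45 = 263.
Compare {F1, F2, F3, F4}: latency cost 218 + fixed 51 = 269.
All other subsets cost ≥ 254. Minimum total cost: 248.

248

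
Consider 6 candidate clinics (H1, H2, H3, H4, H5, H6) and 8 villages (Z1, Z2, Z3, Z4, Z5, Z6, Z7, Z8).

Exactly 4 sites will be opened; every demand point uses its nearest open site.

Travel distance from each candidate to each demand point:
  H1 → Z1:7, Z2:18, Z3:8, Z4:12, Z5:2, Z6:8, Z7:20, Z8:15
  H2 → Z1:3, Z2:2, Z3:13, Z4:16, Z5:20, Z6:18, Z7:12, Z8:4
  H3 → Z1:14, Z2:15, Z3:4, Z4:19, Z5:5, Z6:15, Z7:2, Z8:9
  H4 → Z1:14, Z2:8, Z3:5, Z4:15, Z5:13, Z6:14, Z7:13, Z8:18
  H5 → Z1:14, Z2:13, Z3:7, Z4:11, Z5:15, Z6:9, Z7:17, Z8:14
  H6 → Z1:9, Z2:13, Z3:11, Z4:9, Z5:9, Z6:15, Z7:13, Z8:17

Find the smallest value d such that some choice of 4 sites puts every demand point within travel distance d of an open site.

Open {H1, H2, H3, H6}.
  Farthest demand point is Z4 at travel distance 9 (to H6); all others are ≤ 9.
With {H1, H3, H4, H6} the worst case is 9.
With {H2, H3, H5, H6} the worst case is 9.
No size-4 selection achieves below 9.

9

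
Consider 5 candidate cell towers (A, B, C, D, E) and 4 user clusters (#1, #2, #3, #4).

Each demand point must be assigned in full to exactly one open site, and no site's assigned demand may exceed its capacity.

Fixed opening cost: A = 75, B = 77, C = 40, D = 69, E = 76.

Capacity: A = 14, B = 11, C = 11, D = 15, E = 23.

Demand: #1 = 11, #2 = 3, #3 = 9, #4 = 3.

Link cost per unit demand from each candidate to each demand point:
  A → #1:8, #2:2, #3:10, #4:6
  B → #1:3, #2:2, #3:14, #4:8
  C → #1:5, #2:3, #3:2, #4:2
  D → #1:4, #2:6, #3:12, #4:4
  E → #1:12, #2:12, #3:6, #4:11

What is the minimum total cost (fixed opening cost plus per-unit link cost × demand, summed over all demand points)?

264

Open {A, C, D}; cheapest assignment that respects the capacities:
  A (cap 14, load 3): #2 — cost 3×2 = 6
  C (cap 11, load 9): #3 — cost 9×2 = 18
  D (cap 15, load 14): #1, #4 — cost 11×4 + 3×4 = 56
  Shipping 80, fixed 184 → total 264.
  Any other capacity-feasible assignment to {A, C, D} ships for at least 80.
Compare {B, C, D}: its best feasible assignment gives total 266.
Compare {A, B, C}: its best feasible assignment gives total 267.
Every other set of open sites that can feasibly serve all demand totals ≥ 266 even under its best assignment. Minimum: 264.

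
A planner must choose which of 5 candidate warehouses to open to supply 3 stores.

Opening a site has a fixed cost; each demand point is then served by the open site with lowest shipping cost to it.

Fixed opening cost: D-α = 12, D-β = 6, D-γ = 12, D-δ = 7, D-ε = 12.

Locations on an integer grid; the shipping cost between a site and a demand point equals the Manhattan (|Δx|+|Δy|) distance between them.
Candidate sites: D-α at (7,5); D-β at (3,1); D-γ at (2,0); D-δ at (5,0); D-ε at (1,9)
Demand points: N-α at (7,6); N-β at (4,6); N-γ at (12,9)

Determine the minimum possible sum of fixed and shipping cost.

Open {D-α}: assign each demand point to its cheapest open site.
  N-α→D-α 1, N-β→D-α 4, N-γ→D-α 9
  shipping cost 14, fixed 12 → total 26.
Compare {D-α, D-β}: shipping cost 14 + fixed 18 = 32.
Compare {D-α, D-δ}: shipping cost 14 + fixed 19 = 33.
Compare {D-β}: shipping cost 32 + fixed 6 = 38.
All other subsets cost ≥ 32. Minimum total cost: 26.

26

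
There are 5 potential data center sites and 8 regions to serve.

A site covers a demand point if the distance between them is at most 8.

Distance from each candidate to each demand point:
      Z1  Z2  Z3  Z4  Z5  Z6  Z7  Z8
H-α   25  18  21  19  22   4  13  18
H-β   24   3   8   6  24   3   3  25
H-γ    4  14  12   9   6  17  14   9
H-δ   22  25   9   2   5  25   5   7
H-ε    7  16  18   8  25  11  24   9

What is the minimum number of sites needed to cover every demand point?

Coverage sets (demand points within 8 of each site):
  H-α: {Z6}
  H-β: {Z2, Z3, Z4, Z6, Z7}
  H-γ: {Z1, Z5}
  H-δ: {Z4, Z5, Z7, Z8}
  H-ε: {Z1, Z4}
No 2 sites suffice: every size-2 union leaves at least one demand point uncovered.
But {H-β, H-γ, H-δ} covers everything, so the minimum is 3.

3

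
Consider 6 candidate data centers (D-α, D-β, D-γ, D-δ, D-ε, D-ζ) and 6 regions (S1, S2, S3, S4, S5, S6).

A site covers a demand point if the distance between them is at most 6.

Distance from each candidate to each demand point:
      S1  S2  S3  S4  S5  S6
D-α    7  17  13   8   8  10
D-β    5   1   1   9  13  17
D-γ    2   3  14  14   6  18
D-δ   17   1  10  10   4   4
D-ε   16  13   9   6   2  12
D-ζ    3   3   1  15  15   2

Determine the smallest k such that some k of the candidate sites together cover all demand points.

Coverage sets (demand points within 6 of each site):
  D-α: {}
  D-β: {S1, S2, S3}
  D-γ: {S1, S2, S5}
  D-δ: {S2, S5, S6}
  D-ε: {S4, S5}
  D-ζ: {S1, S2, S3, S6}
No single site covers all 6 demand points.
But {D-ε, D-ζ} covers everything, so the minimum is 2.

2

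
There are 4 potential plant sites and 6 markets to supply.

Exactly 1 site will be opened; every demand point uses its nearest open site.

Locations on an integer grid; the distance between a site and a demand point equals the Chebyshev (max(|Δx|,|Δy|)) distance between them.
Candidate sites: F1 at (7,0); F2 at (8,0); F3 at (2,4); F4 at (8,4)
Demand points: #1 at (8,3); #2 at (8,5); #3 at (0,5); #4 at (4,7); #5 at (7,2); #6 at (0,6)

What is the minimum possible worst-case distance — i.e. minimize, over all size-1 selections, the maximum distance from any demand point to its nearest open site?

Open {F3}.
  Farthest demand point is #1 at distance 6 (to F3); all others are ≤ 6.
With {F1} the worst case is 7.
With {F2} the worst case is 8.
No size-1 selection achieves below 6.

6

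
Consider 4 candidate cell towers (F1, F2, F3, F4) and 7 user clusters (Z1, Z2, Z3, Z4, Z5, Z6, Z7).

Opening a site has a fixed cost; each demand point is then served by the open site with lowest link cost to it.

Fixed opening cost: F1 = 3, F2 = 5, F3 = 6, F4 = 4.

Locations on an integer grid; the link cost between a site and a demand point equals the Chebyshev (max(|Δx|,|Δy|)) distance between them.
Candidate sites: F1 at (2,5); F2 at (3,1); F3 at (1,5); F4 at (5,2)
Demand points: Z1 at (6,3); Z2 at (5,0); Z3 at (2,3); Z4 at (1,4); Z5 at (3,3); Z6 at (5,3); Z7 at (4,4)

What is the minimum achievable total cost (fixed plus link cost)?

Open {F1, F4}: assign each demand point to its cheapest open site.
  Z1→F4 1, Z2→F4 2, Z3→F1 2, Z4→F1 1, Z5→F1 2, Z6→F4 1, Z7→F1 2
  link cost 11, fixed 7 → total 18.
Compare {F4}: link cost 15 + fixed 4 = 19.
Compare {F3, F4}: link cost 11 + fixed 10 = 21.
Compare {F1}: link cost 19 + fixed 3 = 22.
All other subsets cost ≥ 19. Minimum total cost: 18.

18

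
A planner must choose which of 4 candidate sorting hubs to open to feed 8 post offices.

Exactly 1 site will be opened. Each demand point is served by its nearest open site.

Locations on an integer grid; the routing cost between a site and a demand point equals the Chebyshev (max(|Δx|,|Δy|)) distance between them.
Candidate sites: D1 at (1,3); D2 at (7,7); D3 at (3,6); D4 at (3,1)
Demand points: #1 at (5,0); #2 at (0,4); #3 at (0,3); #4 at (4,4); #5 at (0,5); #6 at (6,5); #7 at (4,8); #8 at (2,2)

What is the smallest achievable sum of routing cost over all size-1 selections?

22

Open {D1}.
  #1→D1 4, #2→D1 1, #3→D1 1, #4→D1 3, #5→D1 2, #6→D1 5, #7→D1 5, #8→D1 1  ⇒ total 22.
Compare {D3}: total 26.
Compare {D4}: total 27.
No size-1 selection does better; minimum is 22.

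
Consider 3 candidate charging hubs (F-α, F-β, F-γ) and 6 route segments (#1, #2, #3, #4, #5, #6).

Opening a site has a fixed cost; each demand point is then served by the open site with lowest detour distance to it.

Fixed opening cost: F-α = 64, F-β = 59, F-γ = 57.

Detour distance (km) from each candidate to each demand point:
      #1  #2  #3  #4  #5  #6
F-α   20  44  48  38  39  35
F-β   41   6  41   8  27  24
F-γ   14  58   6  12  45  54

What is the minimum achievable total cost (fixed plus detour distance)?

Open {F-β, F-γ}: assign each demand point to its cheapest open site.
  #1→F-γ 14, #2→F-β 6, #3→F-γ 6, #4→F-β 8, #5→F-β 27, #6→F-β 24
  detour distance 85, fixed 116 → total 201.
Compare {F-β}: detour distance 147 + fixed 59 = 206.
Compare {F-γ}: detour distance 189 + fixed 57 = 246.
Compare {F-α, F-β}: detour distance 126 + fixed 123 = 249.
All other subsets cost ≥ 206. Minimum total cost: 201.

201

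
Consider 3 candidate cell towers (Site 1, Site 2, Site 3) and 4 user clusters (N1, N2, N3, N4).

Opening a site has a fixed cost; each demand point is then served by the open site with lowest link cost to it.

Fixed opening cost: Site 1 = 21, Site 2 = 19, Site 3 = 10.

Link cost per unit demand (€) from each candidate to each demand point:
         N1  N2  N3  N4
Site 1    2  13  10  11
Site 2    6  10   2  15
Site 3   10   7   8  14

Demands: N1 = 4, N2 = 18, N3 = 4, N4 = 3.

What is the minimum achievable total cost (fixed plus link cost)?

225

Open {Site 1, Site 2, Site 3}: assign each demand point to its cheapest open site.
  N1→Site 1 4×2=8, N2→Site 3 18×7=126, N3→Site 2 4×2=8, N4→Site 1 3×11=33
  link cost 175, fixed 50 → total 225.
Compare {Site 2, Site 3}: link cost 200 + fixed 29 = 229.
Compare {Site 1, Site 3}: link cost 199 + fixed 31 = 230.
Compare {Site 3}: link cost 240 + fixed 10 = 250.
All other subsets cost ≥ 229. Minimum total cost: 225.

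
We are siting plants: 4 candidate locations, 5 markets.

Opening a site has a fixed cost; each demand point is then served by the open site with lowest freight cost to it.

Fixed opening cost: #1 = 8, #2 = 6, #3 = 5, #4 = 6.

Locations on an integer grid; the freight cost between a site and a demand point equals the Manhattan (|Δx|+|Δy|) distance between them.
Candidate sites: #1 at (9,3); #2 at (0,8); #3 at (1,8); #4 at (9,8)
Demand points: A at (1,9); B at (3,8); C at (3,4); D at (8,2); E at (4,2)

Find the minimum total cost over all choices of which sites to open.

30

Open {#1, #3}: assign each demand point to its cheapest open site.
  A→#3 1, B→#3 2, C→#3 6, D→#1 2, E→#1 6
  freight cost 17, fixed 13 → total 30.
Compare {#1, #2}: freight cost 20 + fixed 14 = 34.
Compare {#3}: freight cost 31 + fixed 5 = 36.
Compare {#3, #4}: freight cost 25 + fixed 11 = 36.
All other subsets cost ≥ 34. Minimum total cost: 30.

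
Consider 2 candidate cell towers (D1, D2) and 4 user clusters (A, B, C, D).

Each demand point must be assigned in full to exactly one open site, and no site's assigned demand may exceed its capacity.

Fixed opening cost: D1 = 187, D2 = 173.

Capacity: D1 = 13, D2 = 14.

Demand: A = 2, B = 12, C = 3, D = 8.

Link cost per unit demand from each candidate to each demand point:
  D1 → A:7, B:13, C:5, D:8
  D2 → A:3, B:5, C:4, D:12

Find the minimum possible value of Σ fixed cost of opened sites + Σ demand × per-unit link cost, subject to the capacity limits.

505

Open {D1, D2}; cheapest assignment that respects the capacities:
  D1 (cap 13, load 11): C, D — cost 3×5 + 8×8 = 79
  D2 (cap 14, load 14): A, B — cost 2×3 + 12×5 = 66
  Shipping 145, fixed 360 → total 505.
  Any other capacity-feasible assignment to {D1, D2} ships for at least 145.
Total demand is 25 and no other set of sites has combined capacity ≥ 25, so {D1, D2} is the only feasible choice of open sites. Minimum: 505.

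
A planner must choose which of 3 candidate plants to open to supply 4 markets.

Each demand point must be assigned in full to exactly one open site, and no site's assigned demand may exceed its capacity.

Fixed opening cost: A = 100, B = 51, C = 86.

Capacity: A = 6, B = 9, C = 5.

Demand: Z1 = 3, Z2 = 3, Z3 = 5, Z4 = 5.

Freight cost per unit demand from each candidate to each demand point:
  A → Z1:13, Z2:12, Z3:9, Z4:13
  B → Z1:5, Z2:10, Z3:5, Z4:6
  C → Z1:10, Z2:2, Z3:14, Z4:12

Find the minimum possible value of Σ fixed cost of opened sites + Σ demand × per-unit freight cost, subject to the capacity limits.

333

Open {A, B, C}; cheapest assignment that respects the capacities:
  A (cap 6, load 5): Z3 — cost 5×9 = 45
  B (cap 9, load 8): Z1, Z4 — cost 3×5 + 5×6 = 45
  C (cap 5, load 3): Z2 — cost 3×2 = 6
  Shipping 96, fixed 237 → total 333.
  Any other capacity-feasible assignment to {A, B, C} ships for at least 96.
Total demand is 16 and no other set of sites has combined capacity ≥ 16, so {A, B, C} is the only feasible choice of open sites. Minimum: 333.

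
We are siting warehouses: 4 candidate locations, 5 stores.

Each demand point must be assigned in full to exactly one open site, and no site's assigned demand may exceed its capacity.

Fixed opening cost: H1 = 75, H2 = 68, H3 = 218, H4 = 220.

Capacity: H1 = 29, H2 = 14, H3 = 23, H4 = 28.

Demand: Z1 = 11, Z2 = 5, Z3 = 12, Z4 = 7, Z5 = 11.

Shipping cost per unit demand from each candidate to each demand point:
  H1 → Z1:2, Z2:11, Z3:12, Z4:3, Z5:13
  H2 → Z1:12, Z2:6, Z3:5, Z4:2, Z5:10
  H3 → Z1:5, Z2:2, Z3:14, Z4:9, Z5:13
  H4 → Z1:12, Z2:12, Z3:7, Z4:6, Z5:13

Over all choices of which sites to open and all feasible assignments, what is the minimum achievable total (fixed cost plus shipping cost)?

Open {H1, H2, H3}; cheapest assignment that respects the capacities:
  H1 (cap 29, load 29): Z1, Z4, Z5 — cost 11×2 + 7×3 + 11×13 = 186
  H2 (cap 14, load 12): Z3 — cost 12×5 = 60
  H3 (cap 23, load 5): Z2 — cost 5×2 = 10
  Shipping 256, fixed 361 → total 617.
  Any other capacity-feasible assignment to {H1, H2, H3} ships for at least 256.
Compare {H1, H4}: its best feasible assignment gives total 620.
Compare {H1, H2, H4}: its best feasible assignment gives total 655.
Every other set of open sites that can feasibly serve all demand totals ≥ 620 even under its best assignment. Minimum: 617.

617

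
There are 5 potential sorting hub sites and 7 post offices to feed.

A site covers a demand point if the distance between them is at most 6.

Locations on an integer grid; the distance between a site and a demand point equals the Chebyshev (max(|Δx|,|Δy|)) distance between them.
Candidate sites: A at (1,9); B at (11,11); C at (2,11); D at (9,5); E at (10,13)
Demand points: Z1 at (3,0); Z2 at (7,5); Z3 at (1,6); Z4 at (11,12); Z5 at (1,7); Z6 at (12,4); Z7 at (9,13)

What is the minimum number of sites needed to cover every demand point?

Coverage sets (demand points within 6 of each site):
  A: {Z2, Z3, Z5}
  B: {Z2, Z4, Z7}
  C: {Z2, Z3, Z5}
  D: {Z1, Z2, Z6}
  E: {Z4, Z7}
No 2 sites suffice: every size-2 union leaves at least one demand point uncovered.
But {A, B, D} covers everything, so the minimum is 3.

3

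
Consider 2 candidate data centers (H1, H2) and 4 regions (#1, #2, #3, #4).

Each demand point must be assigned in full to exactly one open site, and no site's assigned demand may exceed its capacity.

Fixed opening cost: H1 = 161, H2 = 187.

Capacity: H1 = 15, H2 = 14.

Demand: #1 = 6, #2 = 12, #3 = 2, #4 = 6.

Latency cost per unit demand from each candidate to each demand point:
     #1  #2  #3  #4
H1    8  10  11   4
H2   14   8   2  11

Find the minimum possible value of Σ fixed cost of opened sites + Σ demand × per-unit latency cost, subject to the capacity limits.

520

Open {H1, H2}; cheapest assignment that respects the capacities:
  H1 (cap 15, load 12): #1, #4 — cost 6×8 + 6×4 = 72
  H2 (cap 14, load 14): #2, #3 — cost 12×8 + 2×2 = 100
  Shipping 172, fixed 348 → total 520.
  Any other capacity-feasible assignment to {H1, H2} ships for at least 172.
Total demand is 26 and no other set of sites has combined capacity ≥ 26, so {H1, H2} is the only feasible choice of open sites. Minimum: 520.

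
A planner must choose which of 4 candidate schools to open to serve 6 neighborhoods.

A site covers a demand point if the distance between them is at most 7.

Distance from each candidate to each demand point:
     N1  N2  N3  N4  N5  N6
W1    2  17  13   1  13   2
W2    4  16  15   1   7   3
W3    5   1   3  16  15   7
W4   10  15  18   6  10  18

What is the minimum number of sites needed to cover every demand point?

Coverage sets (demand points within 7 of each site):
  W1: {N1, N4, N6}
  W2: {N1, N4, N5, N6}
  W3: {N1, N2, N3, N6}
  W4: {N4}
No single site covers all 6 demand points.
But {W2, W3} covers everything, so the minimum is 2.

2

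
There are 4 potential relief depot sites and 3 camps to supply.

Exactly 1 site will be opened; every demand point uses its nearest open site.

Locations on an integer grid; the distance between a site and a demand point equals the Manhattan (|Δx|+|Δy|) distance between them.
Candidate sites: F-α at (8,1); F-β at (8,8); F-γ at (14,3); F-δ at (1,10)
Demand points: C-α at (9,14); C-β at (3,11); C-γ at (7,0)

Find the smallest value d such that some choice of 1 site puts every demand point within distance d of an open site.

9

Open {F-β}.
  Farthest demand point is C-γ at distance 9 (to F-β); all others are ≤ 9.
With {F-α} the worst case is 15.
With {F-δ} the worst case is 16.
No size-1 selection achieves below 9.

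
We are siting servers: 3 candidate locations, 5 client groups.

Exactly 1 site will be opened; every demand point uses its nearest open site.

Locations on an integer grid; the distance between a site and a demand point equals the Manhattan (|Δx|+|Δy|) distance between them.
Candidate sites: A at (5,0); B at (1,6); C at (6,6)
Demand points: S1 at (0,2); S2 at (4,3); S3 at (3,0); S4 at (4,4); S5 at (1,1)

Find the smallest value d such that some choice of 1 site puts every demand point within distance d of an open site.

Open {A}.
  Farthest demand point is S1 at distance 7 (to A); all others are ≤ 7.
With {B} the worst case is 8.
With {C} the worst case is 10.
No size-1 selection achieves below 7.

7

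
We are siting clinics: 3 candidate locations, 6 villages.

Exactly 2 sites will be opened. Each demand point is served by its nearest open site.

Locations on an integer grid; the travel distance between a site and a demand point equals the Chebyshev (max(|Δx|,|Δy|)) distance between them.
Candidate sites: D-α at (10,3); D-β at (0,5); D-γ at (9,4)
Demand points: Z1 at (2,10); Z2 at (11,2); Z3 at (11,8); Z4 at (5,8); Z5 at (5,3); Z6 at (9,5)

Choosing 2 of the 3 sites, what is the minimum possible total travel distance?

20

Open {D-β, D-γ}.
  Z1→D-β 5, Z2→D-γ 2, Z3→D-γ 4, Z4→D-γ 4, Z5→D-γ 4, Z6→D-γ 1  ⇒ total 20.
Compare {D-α, D-γ}: total 21.
Compare {D-α, D-β}: total 23.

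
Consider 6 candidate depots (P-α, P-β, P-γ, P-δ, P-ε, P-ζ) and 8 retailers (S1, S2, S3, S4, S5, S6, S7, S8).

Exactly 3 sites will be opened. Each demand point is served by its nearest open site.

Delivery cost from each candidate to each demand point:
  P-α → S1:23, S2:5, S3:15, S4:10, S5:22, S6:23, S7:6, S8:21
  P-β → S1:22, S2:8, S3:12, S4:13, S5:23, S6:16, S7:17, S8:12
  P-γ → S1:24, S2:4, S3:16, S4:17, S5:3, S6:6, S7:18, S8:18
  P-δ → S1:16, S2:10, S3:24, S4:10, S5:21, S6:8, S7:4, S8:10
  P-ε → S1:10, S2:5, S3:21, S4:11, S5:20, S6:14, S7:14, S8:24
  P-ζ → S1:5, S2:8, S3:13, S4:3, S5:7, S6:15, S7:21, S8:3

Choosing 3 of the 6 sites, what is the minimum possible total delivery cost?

Open {P-γ, P-δ, P-ζ}.
  S1→P-ζ 5, S2→P-γ 4, S3→P-ζ 13, S4→P-ζ 3, S5→P-γ 3, S6→P-γ 6, S7→P-δ 4, S8→P-ζ 3  ⇒ total 41.
Compare {P-α, P-γ, P-ζ}: total 43.
Compare {P-α, P-δ, P-ζ}: total 48.
No size-3 selection does better; minimum is 41.

41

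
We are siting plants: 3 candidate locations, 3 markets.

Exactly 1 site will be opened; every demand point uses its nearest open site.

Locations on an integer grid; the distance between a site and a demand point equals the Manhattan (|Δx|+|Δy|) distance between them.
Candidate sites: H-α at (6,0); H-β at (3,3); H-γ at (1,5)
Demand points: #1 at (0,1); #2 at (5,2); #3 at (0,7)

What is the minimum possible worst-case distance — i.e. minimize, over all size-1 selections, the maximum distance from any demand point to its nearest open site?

7

Open {H-β}.
  Farthest demand point is #3 at distance 7 (to H-β); all others are ≤ 7.
With {H-γ} the worst case is 7.
With {H-α} the worst case is 13.
No size-1 selection achieves below 7.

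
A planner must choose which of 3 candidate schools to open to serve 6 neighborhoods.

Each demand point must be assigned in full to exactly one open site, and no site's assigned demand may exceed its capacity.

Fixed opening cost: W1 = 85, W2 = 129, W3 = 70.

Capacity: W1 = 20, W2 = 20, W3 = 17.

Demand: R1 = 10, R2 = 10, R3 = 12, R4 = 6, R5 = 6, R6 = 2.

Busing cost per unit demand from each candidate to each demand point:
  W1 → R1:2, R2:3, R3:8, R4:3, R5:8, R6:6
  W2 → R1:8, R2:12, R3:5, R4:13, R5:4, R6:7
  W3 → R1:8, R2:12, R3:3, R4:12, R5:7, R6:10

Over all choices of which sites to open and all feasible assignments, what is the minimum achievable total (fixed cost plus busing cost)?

484

Open {W1, W2, W3}; cheapest assignment that respects the capacities:
  W1 (cap 20, load 18): R2, R4, R6 — cost 10×3 + 6×3 + 2×6 = 60
  W2 (cap 20, load 16): R1, R5 — cost 10×8 + 6×4 = 104
  W3 (cap 17, load 12): R3 — cost 12×3 = 36
  Shipping 200, fixed 284 → total 484.
  Any other capacity-feasible assignment to {W1, W2, W3} ships for at least 200.
Total demand is 46 and no other set of sites has combined capacity ≥ 46, so {W1, W2, W3} is the only feasible choice of open sites. Minimum: 484.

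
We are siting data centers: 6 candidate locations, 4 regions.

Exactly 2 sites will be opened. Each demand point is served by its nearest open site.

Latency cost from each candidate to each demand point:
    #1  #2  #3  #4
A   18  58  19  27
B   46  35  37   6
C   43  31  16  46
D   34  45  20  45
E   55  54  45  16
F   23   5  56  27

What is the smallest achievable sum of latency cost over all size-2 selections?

Open {A, F}.
  #1→A 18, #2→F 5, #3→A 19, #4→A 27  ⇒ total 69.
Compare {B, F}: total 71.
Compare {C, F}: total 71.
No size-2 selection does better; minimum is 69.

69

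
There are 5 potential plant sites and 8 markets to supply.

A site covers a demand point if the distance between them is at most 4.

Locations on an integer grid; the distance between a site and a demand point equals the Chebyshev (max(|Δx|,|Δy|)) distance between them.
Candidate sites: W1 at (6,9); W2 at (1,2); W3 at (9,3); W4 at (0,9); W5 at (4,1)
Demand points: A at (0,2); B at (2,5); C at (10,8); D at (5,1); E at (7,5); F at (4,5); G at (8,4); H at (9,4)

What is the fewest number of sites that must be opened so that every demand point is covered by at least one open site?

3

Coverage sets (demand points within 4 of each site):
  W1: {B, C, E, F}
  W2: {A, B, D, F}
  W3: {D, E, G, H}
  W4: {B, F}
  W5: {A, B, D, E, F, G}
No 2 sites suffice: every size-2 union leaves at least one demand point uncovered.
But {W1, W2, W3} covers everything, so the minimum is 3.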